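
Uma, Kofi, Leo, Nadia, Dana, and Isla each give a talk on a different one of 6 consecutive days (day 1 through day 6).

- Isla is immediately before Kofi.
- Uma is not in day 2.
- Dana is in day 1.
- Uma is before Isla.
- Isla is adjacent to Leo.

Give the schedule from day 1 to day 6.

Dana, Nadia, Uma, Leo, Isla, Kofi

From clue 1: Kofi is in {2,3,4,5,6}.
From clues 1–2: Uma is in {1,3,4,5,6}.
From clues 1–3: Dana → day 1.
From clues 1–4: Uma is in {3,4}.
From clues 1–5: Nadia → day 2, Uma → day 3, Leo → day 4, Isla → day 5, Kofi → day 6.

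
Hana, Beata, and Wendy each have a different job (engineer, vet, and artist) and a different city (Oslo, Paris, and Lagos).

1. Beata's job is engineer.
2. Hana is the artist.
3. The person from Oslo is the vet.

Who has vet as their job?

Wendy

Clue 1 rules out Beata for the one with job vet.
With clues 1–2, Hana is impossible for the one with job vet.
That leaves Wendy.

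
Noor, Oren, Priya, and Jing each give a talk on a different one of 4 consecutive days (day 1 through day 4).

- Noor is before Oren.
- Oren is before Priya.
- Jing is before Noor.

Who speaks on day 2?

Noor

With clues 1–2, Priya is ruled out for day 2.
With clues 1–3, Jing and Oren are ruled out for day 2.
So day 2 is Noor.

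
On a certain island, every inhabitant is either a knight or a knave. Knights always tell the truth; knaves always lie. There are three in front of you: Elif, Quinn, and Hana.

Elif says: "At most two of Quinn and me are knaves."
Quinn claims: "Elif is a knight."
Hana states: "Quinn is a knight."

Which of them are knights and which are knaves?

Regardless of anyone's role, Elif's statement is true, so Elif is a knight.
With that fixed, Quinn's statement is true, so Quinn is a knight.
With that fixed, Hana's statement is true, so Hana is a knight.

Elif: knight, Quinn: knight, Hana: knight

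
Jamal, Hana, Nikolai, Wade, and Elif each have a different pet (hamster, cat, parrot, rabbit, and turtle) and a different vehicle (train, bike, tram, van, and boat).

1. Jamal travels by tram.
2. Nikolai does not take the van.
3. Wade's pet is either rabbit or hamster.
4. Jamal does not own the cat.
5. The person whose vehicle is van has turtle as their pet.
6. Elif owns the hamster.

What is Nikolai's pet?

With clues 1–5, turtle is impossible for Nikolai's pet.
With clues 1–6, hamster, parrot, and rabbit are impossible for Nikolai's pet.
That leaves cat.

cat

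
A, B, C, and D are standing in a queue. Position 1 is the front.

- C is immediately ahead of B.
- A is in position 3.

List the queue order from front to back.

C, B, A, D

From clue 1: B is in {2,3,4}.
From clues 1–2: C → position 1, B → position 2, A → position 3, D → position 4.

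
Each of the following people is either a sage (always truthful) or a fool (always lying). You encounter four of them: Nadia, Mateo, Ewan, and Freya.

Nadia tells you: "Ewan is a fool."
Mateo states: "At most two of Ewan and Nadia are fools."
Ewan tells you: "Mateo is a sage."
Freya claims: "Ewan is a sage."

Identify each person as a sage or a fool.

Nadia: fool, Mateo: sage, Ewan: sage, Freya: sage

Regardless of anyone's role, Mateo's statement is true, so Mateo is a sage.
With that fixed, Ewan's statement is true, so Ewan is a sage.
With that fixed, Freya's statement is true, so Freya is a sage.
With that fixed, Nadia's statement is false, so Nadia is a fool.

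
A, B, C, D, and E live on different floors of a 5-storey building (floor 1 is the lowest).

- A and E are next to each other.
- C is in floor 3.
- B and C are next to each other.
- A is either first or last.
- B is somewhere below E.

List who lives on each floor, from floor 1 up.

From clues 1–2: C → floor 3.
From clues 1–3: B is in {2,4}.
From clues 1–4: A is in {1,5}.
From clues 1–5: D → floor 1, B → floor 2, E → floor 4, A → floor 5.

D, B, C, E, A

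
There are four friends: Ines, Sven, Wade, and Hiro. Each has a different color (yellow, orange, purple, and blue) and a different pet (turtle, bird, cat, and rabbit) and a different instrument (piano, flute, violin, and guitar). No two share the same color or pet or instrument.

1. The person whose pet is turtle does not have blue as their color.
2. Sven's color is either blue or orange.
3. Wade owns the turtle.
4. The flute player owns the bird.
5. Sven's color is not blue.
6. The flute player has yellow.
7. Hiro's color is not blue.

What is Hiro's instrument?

With clues 1–7, guitar, piano, and violin are impossible for Hiro's instrument.
That leaves flute.

flute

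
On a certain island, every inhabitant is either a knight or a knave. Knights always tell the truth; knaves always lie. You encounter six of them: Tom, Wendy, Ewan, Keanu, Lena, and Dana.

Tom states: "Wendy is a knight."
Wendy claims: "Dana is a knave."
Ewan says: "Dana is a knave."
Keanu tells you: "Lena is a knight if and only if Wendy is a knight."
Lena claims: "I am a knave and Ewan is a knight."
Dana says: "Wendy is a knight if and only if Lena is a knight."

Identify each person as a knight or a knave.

Consider Tom. Suppose Tom is a knight.
Then no assignment of the remaining roles makes every statement match its speaker's type — contradiction.
So Tom is a knave.
Consider Wendy. Suppose Wendy is a knight.
Then Tom's statement comes out true, contradicting Tom being a knave.
So Wendy is a knave.
Consider Ewan. Suppose Ewan is a knight.
Then whichever role Lena has, Lena's statement has the wrong truth value — contradiction.
So Ewan is a knave.
With that fixed, Lena's statement is false, so Lena is a knave.
With that fixed, Dana's statement is true, so Dana is a knight.
With that fixed, Keanu's statement is true, so Keanu is a knight.

Tom: knave, Wendy: knave, Ewan: knave, Keanu: knight, Lena: knave, Dana: knight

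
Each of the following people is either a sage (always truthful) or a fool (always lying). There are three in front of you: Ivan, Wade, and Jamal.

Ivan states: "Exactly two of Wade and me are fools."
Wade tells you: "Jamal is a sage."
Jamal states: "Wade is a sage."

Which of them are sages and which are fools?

Consider Ivan. Suppose Ivan is a sage.
Then Ivan's own statement would have to be true, but it can't be — contradiction.
So Ivan is a fool.
Consider Wade. Suppose Wade is a fool.
Then Ivan's statement comes out true, contradicting Ivan being a fool.
So Wade is a sage.
With that fixed, Jamal's statement is true, so Jamal is a sage.

Ivan: fool, Wade: sage, Jamal: sage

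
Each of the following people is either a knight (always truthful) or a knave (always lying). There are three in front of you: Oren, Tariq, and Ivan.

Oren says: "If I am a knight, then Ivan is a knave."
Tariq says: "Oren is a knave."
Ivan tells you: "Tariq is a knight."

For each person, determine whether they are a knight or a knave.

Oren: knight, Tariq: knave, Ivan: knave

Consider Oren. Suppose Oren is a knave.
Then Oren's own statement would have to be false, but it can't be — contradiction.
So Oren is a knight.
With that fixed, Tariq's statement is false, so Tariq is a knave.
With that fixed, Ivan's statement is false, so Ivan is a knave.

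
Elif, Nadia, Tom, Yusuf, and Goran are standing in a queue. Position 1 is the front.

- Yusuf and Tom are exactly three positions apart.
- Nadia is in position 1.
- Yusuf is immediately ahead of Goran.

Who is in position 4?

Elif

With clues 1–2, Nadia, Tom, and Yusuf are ruled out for position 4.
With clues 1–3, Goran is ruled out for position 4.
So position 4 is Elif.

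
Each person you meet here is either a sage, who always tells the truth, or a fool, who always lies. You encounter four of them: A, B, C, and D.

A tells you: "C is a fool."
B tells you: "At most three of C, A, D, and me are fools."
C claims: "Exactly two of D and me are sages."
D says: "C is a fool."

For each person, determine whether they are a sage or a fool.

Consider A. Suppose A is a fool.
Then no assignment of the remaining roles makes every statement match its speaker's type — contradiction.
So A is a sage.
With that fixed, B's statement is true, so B is a sage.
Consider C. Suppose C is a sage.
Then A's statement comes out false, contradicting A being a sage.
So C is a fool.
With that fixed, D's statement is true, so D is a sage.

A: sage, B: sage, C: fool, D: sage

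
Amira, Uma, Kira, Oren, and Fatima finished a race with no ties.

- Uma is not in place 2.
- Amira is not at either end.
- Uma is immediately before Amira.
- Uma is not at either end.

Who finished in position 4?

Amira

With clues 1–3, Uma is ruled out for place 4.
With clues 1–4, Fatima, Kira, and Oren are ruled out for place 4.
So place 4 is Amira.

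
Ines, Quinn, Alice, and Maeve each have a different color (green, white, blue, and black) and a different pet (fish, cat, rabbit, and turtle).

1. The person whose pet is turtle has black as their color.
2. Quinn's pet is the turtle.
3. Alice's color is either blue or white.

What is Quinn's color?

With clues 1–2, blue, green, and white are impossible for Quinn's color.
That leaves black.

black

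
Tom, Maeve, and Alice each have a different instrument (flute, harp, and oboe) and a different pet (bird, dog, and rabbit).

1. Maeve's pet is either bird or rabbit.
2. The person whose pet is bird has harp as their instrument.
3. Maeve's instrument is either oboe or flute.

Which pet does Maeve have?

rabbit

Clue 1 rules out dog for Maeve's pet.
With clues 1–3, bird is impossible for Maeve's pet.
That leaves rabbit.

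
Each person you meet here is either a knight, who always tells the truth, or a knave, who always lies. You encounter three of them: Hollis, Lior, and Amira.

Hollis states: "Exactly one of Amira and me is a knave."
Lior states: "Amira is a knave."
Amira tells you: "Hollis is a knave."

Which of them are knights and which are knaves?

Hollis: knight, Lior: knight, Amira: knave

Consider Hollis. Suppose Hollis is a knave.
Then no assignment of the remaining roles makes every statement match its speaker's type — contradiction.
So Hollis is a knight.
With that fixed, Amira's statement is false, so Amira is a knave.
With that fixed, Lior's statement is true, so Lior is a knight.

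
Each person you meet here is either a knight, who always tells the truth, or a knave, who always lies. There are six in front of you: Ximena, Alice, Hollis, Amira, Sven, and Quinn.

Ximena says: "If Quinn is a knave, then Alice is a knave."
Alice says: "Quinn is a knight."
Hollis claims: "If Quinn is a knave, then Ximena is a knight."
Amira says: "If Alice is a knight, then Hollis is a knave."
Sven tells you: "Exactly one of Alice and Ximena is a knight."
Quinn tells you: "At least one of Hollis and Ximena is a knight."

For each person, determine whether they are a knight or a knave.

Consider Ximena. Suppose Ximena is a knave.
Then no assignment of the remaining roles makes every statement match its speaker's type — contradiction.
So Ximena is a knight.
With that fixed, Hollis's statement is true, so Hollis is a knight.
With that fixed, Quinn's statement is true, so Quinn is a knight.
With that fixed, Alice's statement is true, so Alice is a knight.
With that fixed, Amira's statement is false, so Amira is a knave.
With that fixed, Sven's statement is false, so Sven is a knave.

Ximena: knight, Alice: knight, Hollis: knight, Amira: knave, Sven: knave, Quinn: knight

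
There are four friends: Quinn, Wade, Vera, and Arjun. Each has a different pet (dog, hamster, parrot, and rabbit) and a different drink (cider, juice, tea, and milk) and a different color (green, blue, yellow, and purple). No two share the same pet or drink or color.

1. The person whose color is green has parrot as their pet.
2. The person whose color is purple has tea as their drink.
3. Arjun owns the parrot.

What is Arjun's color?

green

With clues 1–3, blue, purple, and yellow are impossible for Arjun's color.
That leaves green.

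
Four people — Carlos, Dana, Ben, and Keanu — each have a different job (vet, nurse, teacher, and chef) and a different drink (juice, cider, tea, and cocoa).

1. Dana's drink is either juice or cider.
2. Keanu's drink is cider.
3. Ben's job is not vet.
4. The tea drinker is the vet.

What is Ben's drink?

With clues 1–2, cider and juice are impossible for Ben's drink.
With clues 1–4, tea is impossible for Ben's drink.
That leaves cocoa.

cocoa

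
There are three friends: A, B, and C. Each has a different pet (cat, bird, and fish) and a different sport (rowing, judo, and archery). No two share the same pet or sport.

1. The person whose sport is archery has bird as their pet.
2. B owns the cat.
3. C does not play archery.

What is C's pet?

fish

With clues 1–2, cat is impossible for C's pet.
With clues 1–3, bird is impossible for C's pet.
That leaves fish.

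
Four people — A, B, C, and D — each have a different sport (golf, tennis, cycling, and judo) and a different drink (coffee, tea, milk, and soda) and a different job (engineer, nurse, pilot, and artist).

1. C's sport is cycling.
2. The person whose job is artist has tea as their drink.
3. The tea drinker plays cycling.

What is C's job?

With clues 1–3, engineer, nurse, and pilot are impossible for C's job.
That leaves artist.

artist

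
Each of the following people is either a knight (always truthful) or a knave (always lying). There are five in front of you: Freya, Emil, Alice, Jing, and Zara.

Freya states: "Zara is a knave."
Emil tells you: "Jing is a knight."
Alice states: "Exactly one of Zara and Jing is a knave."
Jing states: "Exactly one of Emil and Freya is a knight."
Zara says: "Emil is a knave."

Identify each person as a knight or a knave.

Consider Freya. Suppose Freya is a knight.
Then no assignment of the remaining roles makes every statement match its speaker's type — contradiction.
So Freya is a knave.
Consider Emil. Suppose Emil is a knight.
Then no assignment of the remaining roles makes every statement match its speaker's type — contradiction.
So Emil is a knave.
With that fixed, Jing's statement is false, so Jing is a knave.
With that fixed, Zara's statement is true, so Zara is a knight.
With that fixed, Alice's statement is true, so Alice is a knight.

Freya: knave, Emil: knave, Alice: knight, Jing: knave, Zara: knight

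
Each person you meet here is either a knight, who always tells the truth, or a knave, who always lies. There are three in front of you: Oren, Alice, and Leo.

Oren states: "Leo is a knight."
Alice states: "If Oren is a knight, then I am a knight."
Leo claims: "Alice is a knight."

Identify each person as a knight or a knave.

Consider Oren. Suppose Oren is a knave.
Then no assignment of the remaining roles makes every statement match its speaker's type — contradiction.
So Oren is a knight.
Consider Alice. Suppose Alice is a knave.
Then no assignment of the remaining roles makes every statement match its speaker's type — contradiction.
So Alice is a knight.
With that fixed, Leo's statement is true, so Leo is a knight.

Oren: knight, Alice: knight, Leo: knight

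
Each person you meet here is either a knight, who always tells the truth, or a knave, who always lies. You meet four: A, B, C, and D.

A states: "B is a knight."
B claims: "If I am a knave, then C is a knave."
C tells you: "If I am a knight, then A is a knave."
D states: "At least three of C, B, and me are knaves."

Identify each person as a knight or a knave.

A: knave, B: knave, C: knight, D: knave

Consider A. Suppose A is a knight.
Then whichever role C has, C's statement has the wrong truth value — contradiction.
So A is a knave.
With that fixed, C's statement is true, so C is a knight.
With that fixed, D's statement is false, so D is a knave.
Consider B. Suppose B is a knight.
Then A's statement comes out true, contradicting A being a knave.
So B is a knave.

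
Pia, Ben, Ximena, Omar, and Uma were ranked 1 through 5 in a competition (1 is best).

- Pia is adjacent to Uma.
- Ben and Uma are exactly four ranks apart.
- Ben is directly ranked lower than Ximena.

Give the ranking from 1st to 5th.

From clues 1–2: Pia is in {2,4}.
From clues 1–3: Uma → rank 1, Pia → rank 2, Omar → rank 3, Ximena → rank 4, Ben → rank 5.

Uma, Pia, Omar, Ximena, Ben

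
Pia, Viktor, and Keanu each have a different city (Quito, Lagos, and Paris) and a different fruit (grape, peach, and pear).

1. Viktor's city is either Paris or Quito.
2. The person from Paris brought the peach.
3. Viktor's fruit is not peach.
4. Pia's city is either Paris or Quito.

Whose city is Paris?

With clues 1–3, Viktor is impossible for the one with city Paris.
With clues 1–4, Keanu is impossible for the one with city Paris.
That leaves Pia.

Pia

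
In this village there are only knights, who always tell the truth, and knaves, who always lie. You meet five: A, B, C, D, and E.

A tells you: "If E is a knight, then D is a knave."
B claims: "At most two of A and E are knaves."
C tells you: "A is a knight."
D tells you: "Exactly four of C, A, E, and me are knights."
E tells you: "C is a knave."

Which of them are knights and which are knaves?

A: knight, B: knight, C: knight, D: knave, E: knave

Regardless of anyone's role, B's statement is true, so B is a knight.
Consider A. Suppose A is a knave.
Then no assignment of the remaining roles makes every statement match its speaker's type — contradiction.
So A is a knight.
With that fixed, C's statement is true, so C is a knight.
With that fixed, E's statement is false, so E is a knave.
With that fixed, D's statement is false, so D is a knave.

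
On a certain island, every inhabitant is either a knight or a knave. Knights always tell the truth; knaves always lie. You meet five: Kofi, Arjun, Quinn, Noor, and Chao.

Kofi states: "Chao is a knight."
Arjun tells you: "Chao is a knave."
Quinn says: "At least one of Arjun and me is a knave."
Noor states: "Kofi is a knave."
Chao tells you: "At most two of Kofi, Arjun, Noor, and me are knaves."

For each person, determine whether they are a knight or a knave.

Kofi: knight, Arjun: knave, Quinn: knight, Noor: knave, Chao: knight

Consider Kofi. Suppose Kofi is a knave.
Then no assignment of the remaining roles makes every statement match its speaker's type — contradiction.
So Kofi is a knight.
With that fixed, Noor's statement is false, so Noor is a knave.
Consider Arjun. Suppose Arjun is a knight.
Then whichever role Quinn has, Quinn's statement has the wrong truth value — contradiction.
So Arjun is a knave.
With that fixed, Quinn's statement is true, so Quinn is a knight.
Consider Chao. Suppose Chao is a knave.
Then Kofi's statement comes out false, contradicting Kofi being a knight.
So Chao is a knight.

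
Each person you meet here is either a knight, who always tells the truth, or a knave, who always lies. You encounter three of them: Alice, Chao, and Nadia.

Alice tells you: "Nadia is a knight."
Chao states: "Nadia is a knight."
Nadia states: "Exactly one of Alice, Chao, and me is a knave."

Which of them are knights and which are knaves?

Alice: knave, Chao: knave, Nadia: knave

Consider Alice. Suppose Alice is a knight.
Then no assignment of the remaining roles makes every statement match its speaker's type — contradiction.
So Alice is a knave.
Consider Chao. Suppose Chao is a knight.
Then no assignment of the remaining roles makes every statement match its speaker's type — contradiction.
So Chao is a knave.
With that fixed, Nadia's statement is false, so Nadia is a knave.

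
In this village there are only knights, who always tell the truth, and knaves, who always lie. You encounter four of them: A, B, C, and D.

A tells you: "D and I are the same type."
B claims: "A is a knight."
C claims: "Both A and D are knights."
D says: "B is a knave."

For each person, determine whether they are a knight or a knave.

Consider A. Suppose A is a knight.
Then no assignment of the remaining roles makes every statement match its speaker's type — contradiction.
So A is a knave.
With that fixed, B's statement is false, so B is a knave.
With that fixed, C's statement is false, so C is a knave.
With that fixed, D's statement is true, so D is a knight.

A: knave, B: knave, C: knave, D: knight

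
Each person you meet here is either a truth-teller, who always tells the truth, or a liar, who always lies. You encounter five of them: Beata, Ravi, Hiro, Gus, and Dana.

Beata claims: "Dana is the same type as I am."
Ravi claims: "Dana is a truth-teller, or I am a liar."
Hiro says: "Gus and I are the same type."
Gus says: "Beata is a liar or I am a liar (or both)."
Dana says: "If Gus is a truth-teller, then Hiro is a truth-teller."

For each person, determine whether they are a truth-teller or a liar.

Beata: liar, Ravi: truth-teller, Hiro: truth-teller, Gus: truth-teller, Dana: truth-teller

Consider Beata. Suppose Beata is a truth-teller.
Then whichever role Gus has, Gus's statement has the wrong truth value — contradiction.
So Beata is a liar.
With that fixed, Gus's statement is true, so Gus is a truth-teller.
Consider Ravi. Suppose Ravi is a liar.
Then Ravi's own statement would have to be false, but it can't be — contradiction.
So Ravi is a truth-teller.
Consider Hiro. Suppose Hiro is a liar.
Then no assignment of the remaining roles makes every statement match its speaker's type — contradiction.
So Hiro is a truth-teller.
With that fixed, Dana's statement is true, so Dana is a truth-teller.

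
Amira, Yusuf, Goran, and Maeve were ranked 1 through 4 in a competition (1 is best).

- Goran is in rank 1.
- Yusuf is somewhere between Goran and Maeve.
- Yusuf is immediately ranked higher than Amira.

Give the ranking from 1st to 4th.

Goran, Yusuf, Amira, Maeve

From clue 1: Goran → rank 1.
From clues 1–2: Yusuf is in {2,3}.
From clues 1–3: Yusuf → rank 2, Amira → rank 3, Maeve → rank 4.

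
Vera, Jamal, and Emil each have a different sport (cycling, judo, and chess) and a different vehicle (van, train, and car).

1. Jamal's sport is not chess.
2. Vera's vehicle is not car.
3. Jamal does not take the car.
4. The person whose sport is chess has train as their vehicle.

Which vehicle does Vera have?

train

With clues 1–2, car is impossible for Vera's vehicle.
With clues 1–4, van is impossible for Vera's vehicle.
That leaves train.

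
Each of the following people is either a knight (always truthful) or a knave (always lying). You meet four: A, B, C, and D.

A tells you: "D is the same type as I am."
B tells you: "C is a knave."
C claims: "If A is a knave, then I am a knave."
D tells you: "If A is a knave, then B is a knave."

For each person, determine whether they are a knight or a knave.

A: knight, B: knave, C: knight, D: knight

Consider A. Suppose A is a knave.
Then whichever role C has, C's statement has the wrong truth value — contradiction.
So A is a knight.
With that fixed, C's statement is true, so C is a knight.
With that fixed, D's statement is true, so D is a knight.
With that fixed, B's statement is false, so B is a knave.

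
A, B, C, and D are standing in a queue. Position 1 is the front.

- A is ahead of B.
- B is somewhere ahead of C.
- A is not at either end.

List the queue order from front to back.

From clue 1: A is in {1,2,3}.
From clues 1–2: A is in {1,2}.
From clues 1–3: D → position 1, A → position 2, B → position 3, C → position 4.

D, A, B, C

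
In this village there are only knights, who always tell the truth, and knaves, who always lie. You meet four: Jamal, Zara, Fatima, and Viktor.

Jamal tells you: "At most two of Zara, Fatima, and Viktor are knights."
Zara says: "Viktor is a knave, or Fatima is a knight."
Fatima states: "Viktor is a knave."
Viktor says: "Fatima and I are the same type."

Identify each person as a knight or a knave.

Consider Jamal. Suppose Jamal is a knave.
Then no assignment of the remaining roles makes every statement match its speaker's type — contradiction.
So Jamal is a knight.
Consider Zara. Suppose Zara is a knave.
Then no assignment of the remaining roles makes every statement match its speaker's type — contradiction.
So Zara is a knight.
Consider Fatima. Suppose Fatima is a knave.
Then whichever role Viktor has, Viktor's statement has the wrong truth value — contradiction.
So Fatima is a knight.
Consider Viktor. Suppose Viktor is a knight.
Then Jamal's statement comes out false, contradicting Jamal being a knight.
So Viktor is a knave.

Jamal: knight, Zara: knight, Fatima: knight, Viktor: knave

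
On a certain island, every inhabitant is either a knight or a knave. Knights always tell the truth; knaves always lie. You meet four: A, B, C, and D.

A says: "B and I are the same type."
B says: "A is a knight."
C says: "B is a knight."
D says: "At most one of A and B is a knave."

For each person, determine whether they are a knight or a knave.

Consider A. Suppose A is a knave.
Then no assignment of the remaining roles makes every statement match its speaker's type — contradiction.
So A is a knight.
With that fixed, B's statement is true, so B is a knight.
With that fixed, C's statement is true, so C is a knight.
With that fixed, D's statement is true, so D is a knight.

A: knight, B: knight, C: knight, D: knight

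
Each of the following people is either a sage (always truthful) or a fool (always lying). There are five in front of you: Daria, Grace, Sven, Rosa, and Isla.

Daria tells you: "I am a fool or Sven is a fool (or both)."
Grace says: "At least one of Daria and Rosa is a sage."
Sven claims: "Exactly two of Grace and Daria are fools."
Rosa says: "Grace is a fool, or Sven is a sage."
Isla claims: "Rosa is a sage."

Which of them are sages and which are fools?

Consider Daria. Suppose Daria is a fool.
Then Daria's own statement would have to be false, but it can't be — contradiction.
So Daria is a sage.
With that fixed, Grace's statement is true, so Grace is a sage.
With that fixed, Sven's statement is false, so Sven is a fool.
With that fixed, Rosa's statement is false, so Rosa is a fool.
With that fixed, Isla's statement is false, so Isla is a fool.

Daria: sage, Grace: sage, Sven: fool, Rosa: fool, Isla: fool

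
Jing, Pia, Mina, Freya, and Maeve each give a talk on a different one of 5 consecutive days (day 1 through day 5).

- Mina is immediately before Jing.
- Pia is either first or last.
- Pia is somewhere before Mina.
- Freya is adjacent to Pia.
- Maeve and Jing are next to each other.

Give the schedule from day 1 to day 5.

Pia, Freya, Mina, Jing, Maeve

From clue 1: Jing is in {2,3,4,5}.
From clues 1–2: Pia is in {1,5}.
From clues 1–3: Pia → day 1.
From clues 1–4: Freya → day 2.
From clues 1–5: Mina → day 3, Jing → day 4, Maeve → day 5.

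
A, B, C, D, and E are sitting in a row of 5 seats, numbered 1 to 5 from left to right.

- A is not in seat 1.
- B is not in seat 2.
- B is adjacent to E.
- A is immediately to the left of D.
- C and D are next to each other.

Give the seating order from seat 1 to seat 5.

B, E, A, D, C

From clue 1: A is in {2,3,4,5}.
From clues 1–4: A is in {2,3,4}.
From clues 1–5: B → seat 1, E → seat 2, A → seat 3, D → seat 4, C → seat 5.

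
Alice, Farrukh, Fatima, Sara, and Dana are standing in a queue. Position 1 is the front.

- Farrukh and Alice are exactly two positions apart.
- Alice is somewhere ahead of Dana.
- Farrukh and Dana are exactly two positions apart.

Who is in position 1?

Alice

With clues 1–2, Dana is ruled out for position 1.
With clues 1–3, Farrukh, Fatima, and Sara are ruled out for position 1.
So position 1 is Alice.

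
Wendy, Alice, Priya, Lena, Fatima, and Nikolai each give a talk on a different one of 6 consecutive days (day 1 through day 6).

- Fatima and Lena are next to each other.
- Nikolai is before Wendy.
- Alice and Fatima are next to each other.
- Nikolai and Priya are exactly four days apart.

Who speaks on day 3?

With clues 1–3, Nikolai is ruled out for day 3.
With clues 1–4, Alice, Lena, Priya, and Wendy are ruled out for day 3.
So day 3 is Fatima.

Fatima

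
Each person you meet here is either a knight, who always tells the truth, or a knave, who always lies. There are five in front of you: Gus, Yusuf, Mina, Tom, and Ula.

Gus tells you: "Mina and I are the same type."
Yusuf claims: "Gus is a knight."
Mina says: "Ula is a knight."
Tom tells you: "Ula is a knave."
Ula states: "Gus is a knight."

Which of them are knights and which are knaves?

Gus: knight, Yusuf: knight, Mina: knight, Tom: knave, Ula: knight

Consider Gus. Suppose Gus is a knave.
Then no assignment of the remaining roles makes every statement match its speaker's type — contradiction.
So Gus is a knight.
With that fixed, Yusuf's statement is true, so Yusuf is a knight.
With that fixed, Ula's statement is true, so Ula is a knight.
With that fixed, Mina's statement is true, so Mina is a knight.
With that fixed, Tom's statement is false, so Tom is a knave.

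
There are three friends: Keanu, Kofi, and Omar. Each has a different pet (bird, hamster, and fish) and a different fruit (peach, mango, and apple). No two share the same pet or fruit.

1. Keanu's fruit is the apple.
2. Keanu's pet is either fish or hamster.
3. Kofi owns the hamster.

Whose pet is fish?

Keanu

With clues 1–3, Kofi and Omar are impossible for the one with pet fish.
That leaves Keanu.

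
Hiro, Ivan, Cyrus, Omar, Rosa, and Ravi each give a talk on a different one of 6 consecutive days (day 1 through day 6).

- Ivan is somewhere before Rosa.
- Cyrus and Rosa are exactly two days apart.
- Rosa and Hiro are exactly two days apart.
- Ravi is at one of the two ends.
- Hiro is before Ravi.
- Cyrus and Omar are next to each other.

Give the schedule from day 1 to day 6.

Hiro, Ivan, Rosa, Omar, Cyrus, Ravi

From clue 1: Ivan is in {1,2,3,4,5}.
From clues 1–3: Rosa is in {3,4}.
From clues 1–4: Ivan is in {2,3}.
From clues 1–5: Ivan → day 2, Rosa → day 3, Omar → day 4, Ravi → day 6.
From clues 1–6: Hiro → day 1, Cyrus → day 5.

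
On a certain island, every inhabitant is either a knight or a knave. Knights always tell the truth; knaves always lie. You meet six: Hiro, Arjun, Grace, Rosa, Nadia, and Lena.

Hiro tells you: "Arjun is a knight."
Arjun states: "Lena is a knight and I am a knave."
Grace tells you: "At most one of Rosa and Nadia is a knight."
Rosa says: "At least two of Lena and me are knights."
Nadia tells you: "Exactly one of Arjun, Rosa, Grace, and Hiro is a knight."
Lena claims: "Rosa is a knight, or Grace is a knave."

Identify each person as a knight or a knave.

Consider Hiro. Suppose Hiro is a knight.
Then no assignment of the remaining roles makes every statement match its speaker's type — contradiction.
So Hiro is a knave.
Consider Arjun. Suppose Arjun is a knight.
Then Hiro's statement comes out true, contradicting Hiro being a knave.
So Arjun is a knave.
Consider Grace. Suppose Grace is a knave.
Then no assignment of the remaining roles makes every statement match its speaker's type — contradiction.
So Grace is a knight.
Consider Rosa. Suppose Rosa is a knight.
Then no assignment of the remaining roles makes every statement match its speaker's type — contradiction.
So Rosa is a knave.
With that fixed, Nadia's statement is true, so Nadia is a knight.
With that fixed, Lena's statement is false, so Lena is a knave.

Hiro: knave, Arjun: knave, Grace: knight, Rosa: knave, Nadia: knight, Lena: knave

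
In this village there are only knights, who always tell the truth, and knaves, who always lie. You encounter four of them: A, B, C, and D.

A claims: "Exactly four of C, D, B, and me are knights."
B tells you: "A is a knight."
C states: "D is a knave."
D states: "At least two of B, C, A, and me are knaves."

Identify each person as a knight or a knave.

Consider A. Suppose A is a knight.
Then no assignment of the remaining roles makes every statement match its speaker's type — contradiction.
So A is a knave.
With that fixed, B's statement is false, so B is a knave.
With that fixed, D's statement is true, so D is a knight.
With that fixed, C's statement is false, so C is a knave.

A: knave, B: knave, C: knave, D: knight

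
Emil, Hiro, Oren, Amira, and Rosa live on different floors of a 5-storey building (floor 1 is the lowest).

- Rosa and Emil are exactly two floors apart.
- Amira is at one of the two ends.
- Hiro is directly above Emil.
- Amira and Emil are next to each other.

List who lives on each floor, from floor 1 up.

Amira, Emil, Hiro, Rosa, Oren

From clues 1–2: Amira is in {1,5}.
From clues 1–4: Amira → floor 1, Emil → floor 2, Hiro → floor 3, Rosa → floor 4, Oren → floor 5.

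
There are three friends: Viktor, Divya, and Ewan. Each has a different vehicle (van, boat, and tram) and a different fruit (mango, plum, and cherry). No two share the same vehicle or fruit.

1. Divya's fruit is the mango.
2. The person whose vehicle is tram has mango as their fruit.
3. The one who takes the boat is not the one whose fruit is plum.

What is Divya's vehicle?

With clues 1–2, boat and van are impossible for Divya's vehicle.
That leaves tram.

tram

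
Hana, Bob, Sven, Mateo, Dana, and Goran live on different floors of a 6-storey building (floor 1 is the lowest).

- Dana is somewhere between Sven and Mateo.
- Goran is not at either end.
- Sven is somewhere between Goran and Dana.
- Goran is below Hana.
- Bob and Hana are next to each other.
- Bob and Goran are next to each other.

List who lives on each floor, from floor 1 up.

Mateo, Dana, Sven, Goran, Bob, Hana

From clue 1: Dana is in {2,3,4,5}.
From clues 1–3: Sven is in {3,4}.
From clues 1–5: Mateo → floor 1, Dana → floor 2, Sven → floor 3, Goran → floor 4.
From clues 1–6: Bob → floor 5, Hana → floor 6.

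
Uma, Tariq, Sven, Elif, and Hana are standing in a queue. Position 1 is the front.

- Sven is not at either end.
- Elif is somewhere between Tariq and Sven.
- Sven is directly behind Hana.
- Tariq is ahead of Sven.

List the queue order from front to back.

Tariq, Elif, Hana, Sven, Uma

From clue 1: Sven is in {2,3,4}.
From clues 1–3: Tariq is in {1,4,5}.
From clues 1–4: Tariq → position 1, Elif → position 2, Hana → position 3, Sven → position 4, Uma → position 5.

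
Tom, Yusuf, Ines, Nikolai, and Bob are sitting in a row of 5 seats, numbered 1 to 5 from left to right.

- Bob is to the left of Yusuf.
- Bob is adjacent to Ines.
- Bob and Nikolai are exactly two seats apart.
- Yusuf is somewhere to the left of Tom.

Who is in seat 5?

Tom

With clue 1, Bob is ruled out for seat 5.
With clues 1–2, Ines is ruled out for seat 5.
With clues 1–4, Nikolai and Yusuf are ruled out for seat 5.
So seat 5 is Tom.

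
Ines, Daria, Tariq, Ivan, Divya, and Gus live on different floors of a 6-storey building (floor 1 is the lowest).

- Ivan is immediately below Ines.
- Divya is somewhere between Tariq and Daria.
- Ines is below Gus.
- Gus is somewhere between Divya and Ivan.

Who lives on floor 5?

With clues 1–3, Ivan is ruled out for floor 5.
With clues 1–4, Daria, Gus, Ines, and Tariq are ruled out for floor 5.
So floor 5 is Divya.

Divya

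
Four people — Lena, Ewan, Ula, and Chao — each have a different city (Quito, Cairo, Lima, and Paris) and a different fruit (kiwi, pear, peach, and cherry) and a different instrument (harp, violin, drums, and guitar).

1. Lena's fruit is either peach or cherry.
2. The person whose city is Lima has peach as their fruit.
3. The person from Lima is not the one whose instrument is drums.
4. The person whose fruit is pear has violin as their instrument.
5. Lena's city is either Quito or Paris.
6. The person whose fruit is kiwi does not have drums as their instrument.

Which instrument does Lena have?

drums

With clues 1–4, violin is impossible for Lena's instrument.
With clues 1–6, guitar and harp are impossible for Lena's instrument.
That leaves drums.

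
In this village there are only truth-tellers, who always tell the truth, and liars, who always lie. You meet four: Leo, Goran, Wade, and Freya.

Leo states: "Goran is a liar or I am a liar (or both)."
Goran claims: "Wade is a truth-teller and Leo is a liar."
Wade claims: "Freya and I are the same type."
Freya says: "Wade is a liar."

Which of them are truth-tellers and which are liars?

Consider Leo. Suppose Leo is a liar.
Then Leo's own statement would have to be false, but it can't be — contradiction.
So Leo is a truth-teller.
With that fixed, Goran's statement is false, so Goran is a liar.
Consider Wade. Suppose Wade is a truth-teller.
Then no assignment of the remaining roles makes every statement match its speaker's type — contradiction.
So Wade is a liar.
With that fixed, Freya's statement is true, so Freya is a truth-teller.

Leo: truth-teller, Goran: liar, Wade: liar, Freya: truth-teller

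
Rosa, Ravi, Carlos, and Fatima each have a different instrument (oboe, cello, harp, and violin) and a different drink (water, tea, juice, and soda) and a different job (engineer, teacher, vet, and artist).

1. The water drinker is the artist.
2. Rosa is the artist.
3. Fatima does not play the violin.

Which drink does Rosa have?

water

With clues 1–2, juice, soda, and tea are impossible for Rosa's drink.
That leaves water.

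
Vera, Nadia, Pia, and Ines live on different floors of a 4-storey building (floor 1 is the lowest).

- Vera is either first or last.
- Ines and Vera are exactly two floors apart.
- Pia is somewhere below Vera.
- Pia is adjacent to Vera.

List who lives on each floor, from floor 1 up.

From clue 1: Vera is in {1,4}.
From clues 1–3: Ines → floor 2, Vera → floor 4.
From clues 1–4: Nadia → floor 1, Pia → floor 3.

Nadia, Ines, Pia, Vera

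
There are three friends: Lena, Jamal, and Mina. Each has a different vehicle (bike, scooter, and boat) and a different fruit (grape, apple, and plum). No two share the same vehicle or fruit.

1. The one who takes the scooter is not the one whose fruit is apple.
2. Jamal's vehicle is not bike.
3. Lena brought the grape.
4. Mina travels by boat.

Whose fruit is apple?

Mina

With clues 1–3, Lena is impossible for the one with fruit apple.
With clues 1–4, Jamal is impossible for the one with fruit apple.
That leaves Mina.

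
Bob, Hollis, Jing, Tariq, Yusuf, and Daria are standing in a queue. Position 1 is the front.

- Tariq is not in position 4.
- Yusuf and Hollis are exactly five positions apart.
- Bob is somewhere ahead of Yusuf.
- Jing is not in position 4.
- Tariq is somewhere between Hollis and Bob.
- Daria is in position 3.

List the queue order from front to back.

Hollis, Tariq, Daria, Bob, Jing, Yusuf

From clue 1: Tariq is in {1,2,3,5,6}.
From clues 1–2: Hollis is in {1,6}.
From clues 1–3: Hollis → position 1, Yusuf → position 6.
From clues 1–4: Jing is in {2,3,5}.
From clues 1–5: Tariq is in {2,3}.
From clues 1–6: Tariq → position 2, Daria → position 3, Bob → position 4, Jing → position 5.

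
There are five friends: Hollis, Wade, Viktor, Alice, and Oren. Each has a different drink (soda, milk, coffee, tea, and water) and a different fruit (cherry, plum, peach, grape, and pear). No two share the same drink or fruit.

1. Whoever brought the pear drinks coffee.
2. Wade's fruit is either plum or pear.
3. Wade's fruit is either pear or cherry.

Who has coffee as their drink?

Wade

With clues 1–3, Alice, Hollis, Oren, and Viktor are impossible for the one with drink coffee.
That leaves Wade.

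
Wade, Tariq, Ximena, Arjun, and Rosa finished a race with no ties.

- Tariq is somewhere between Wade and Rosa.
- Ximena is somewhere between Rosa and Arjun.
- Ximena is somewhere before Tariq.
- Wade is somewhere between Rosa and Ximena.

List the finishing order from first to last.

From clue 1: Tariq is in {2,3,4}.
From clues 1–3: Tariq is in {3,4}.
From clues 1–4: Arjun → place 1, Ximena → place 2, Wade → place 3, Tariq → place 4, Rosa → place 5.

Arjun, Ximena, Wade, Tariq, Rosa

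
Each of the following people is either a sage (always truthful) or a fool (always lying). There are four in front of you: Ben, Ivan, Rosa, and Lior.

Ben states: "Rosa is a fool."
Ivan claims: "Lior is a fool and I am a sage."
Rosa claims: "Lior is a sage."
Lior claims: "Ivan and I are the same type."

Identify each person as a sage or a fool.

Ben: sage, Ivan: sage, Rosa: fool, Lior: fool

Consider Ben. Suppose Ben is a fool.
Then no assignment of the remaining roles makes every statement match its speaker's type — contradiction.
So Ben is a sage.
Consider Ivan. Suppose Ivan is a fool.
Then whichever role Lior has, Lior's statement has the wrong truth value — contradiction.
So Ivan is a sage.
Consider Rosa. Suppose Rosa is a sage.
Then Ben's statement comes out false, contradicting Ben being a sage.
So Rosa is a fool.
Consider Lior. Suppose Lior is a sage.
Then Ivan's statement comes out false, contradicting Ivan being a sage.
So Lior is a fool.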